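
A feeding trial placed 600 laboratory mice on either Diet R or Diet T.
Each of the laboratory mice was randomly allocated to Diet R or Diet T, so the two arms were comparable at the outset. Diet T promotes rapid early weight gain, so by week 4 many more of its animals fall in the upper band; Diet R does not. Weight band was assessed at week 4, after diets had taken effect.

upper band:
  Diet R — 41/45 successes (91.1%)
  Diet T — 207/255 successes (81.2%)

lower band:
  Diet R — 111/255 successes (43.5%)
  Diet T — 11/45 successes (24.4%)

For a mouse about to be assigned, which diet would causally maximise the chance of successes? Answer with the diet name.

Diet T

Week-4 weight band is downstream of the diet. One should not condition on a consequence of treatment, so the overall rates are the right comparison.
Pooled: Diet R 50.7% vs Diet T 72.7%; Diet T is higher overall.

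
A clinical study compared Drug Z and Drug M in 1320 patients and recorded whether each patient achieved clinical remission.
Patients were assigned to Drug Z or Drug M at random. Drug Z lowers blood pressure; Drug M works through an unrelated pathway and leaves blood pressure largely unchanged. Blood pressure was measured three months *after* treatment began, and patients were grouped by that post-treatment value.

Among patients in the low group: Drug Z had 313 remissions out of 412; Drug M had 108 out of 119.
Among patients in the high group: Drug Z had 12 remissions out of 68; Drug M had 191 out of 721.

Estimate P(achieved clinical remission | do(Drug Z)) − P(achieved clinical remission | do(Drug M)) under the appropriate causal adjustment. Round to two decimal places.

+0.32

The stratified and pooled comparisons disagree (Drug M wins within each blood pressure; Drug Z wins overall), so the answer turns on the causal role of blood pressure.
Stratifying would compare drugs among patients the drugs themselves sorted into blood pressure groups — a form of selection on an intermediate. The unconditioned pooled rates give the total causal effect.
The causal difference is the pooled difference: 0.677 − 0.356 = +0.321.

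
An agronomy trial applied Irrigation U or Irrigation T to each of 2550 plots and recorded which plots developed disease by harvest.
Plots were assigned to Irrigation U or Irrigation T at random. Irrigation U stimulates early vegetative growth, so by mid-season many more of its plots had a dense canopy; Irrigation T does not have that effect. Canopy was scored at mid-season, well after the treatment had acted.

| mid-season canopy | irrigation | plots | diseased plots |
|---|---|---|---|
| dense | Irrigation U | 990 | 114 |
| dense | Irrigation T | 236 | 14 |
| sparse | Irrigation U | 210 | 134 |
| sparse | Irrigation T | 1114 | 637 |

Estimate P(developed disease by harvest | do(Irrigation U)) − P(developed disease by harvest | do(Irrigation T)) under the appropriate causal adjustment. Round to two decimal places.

Stratifying would compare irrigations among plots the irrigations themselves sorted into mid-season canopy groups — a form of selection on an intermediate. The unconditioned pooled rates give the total causal effect.
The causal difference is the pooled difference: 0.207 − 0.482 = -0.276.

-0.28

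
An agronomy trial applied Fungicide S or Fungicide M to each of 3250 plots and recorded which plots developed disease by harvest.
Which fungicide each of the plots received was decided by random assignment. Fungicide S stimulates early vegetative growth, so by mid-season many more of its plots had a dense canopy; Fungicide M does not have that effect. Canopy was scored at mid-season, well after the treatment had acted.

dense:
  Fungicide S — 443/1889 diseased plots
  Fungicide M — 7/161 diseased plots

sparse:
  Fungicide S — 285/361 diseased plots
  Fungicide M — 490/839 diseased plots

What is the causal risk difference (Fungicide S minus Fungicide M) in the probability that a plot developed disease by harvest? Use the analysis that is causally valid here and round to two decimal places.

-0.17

Mid-season canopy here is a post-treatment variable shaped by the fungicide; conditioning on it would introduce bias rather than remove it. The overall comparison is the causal one.
The causal difference is the pooled difference: 0.324 − 0.497 = -0.173.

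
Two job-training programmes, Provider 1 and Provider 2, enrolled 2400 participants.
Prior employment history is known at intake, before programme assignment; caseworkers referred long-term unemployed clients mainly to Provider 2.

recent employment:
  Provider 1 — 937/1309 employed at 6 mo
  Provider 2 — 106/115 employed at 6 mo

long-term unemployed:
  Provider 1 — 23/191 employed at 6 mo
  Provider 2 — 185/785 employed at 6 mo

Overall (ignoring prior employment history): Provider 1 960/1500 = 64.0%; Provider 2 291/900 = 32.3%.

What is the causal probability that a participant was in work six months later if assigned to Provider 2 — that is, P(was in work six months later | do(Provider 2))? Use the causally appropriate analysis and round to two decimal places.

0.64

Here prior employment history is a common cause — it drives both which programme a case falls under and the outcome. The crude comparison mixes populations; the stratum-specific rates are the causally relevant ones.
Standardising Provider 2 to the population prior employment history mix: 0.593·106/115 + 0.407·185/785 = 0.643.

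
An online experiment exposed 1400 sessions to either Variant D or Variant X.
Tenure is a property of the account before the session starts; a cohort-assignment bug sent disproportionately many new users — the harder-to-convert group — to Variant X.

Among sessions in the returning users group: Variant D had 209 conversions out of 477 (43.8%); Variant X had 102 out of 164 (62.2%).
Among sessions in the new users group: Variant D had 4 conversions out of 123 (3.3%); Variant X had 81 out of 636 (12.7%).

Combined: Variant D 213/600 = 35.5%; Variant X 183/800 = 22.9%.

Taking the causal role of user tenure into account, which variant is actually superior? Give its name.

Variant X

Here user tenure is a common cause — it drives both which variant a case falls under and the outcome. The crude comparison mixes populations; the stratum-specific rates are the causally relevant ones.
Within each level — returning users: 43.8% vs 62.2%; new users: 3.3% vs 12.7% — Variant X is higher every time.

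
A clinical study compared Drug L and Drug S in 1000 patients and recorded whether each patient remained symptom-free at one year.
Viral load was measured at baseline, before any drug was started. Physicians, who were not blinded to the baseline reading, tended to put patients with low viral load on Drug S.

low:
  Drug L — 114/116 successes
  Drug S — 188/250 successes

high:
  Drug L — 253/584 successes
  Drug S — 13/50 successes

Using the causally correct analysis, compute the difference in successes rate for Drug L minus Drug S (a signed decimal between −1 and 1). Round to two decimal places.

Within every viral load level Drug L has the higher rate, yet pooled Drug S does — Simpson's reversal.
Since viral load is a pre-existing factor (not a product of the drug) and it affects the outcome on its own, it is a confounder. The stratified rates, not the pooled rate, identify the causal effect.
Adjusting over the population distribution of viral load: 0.366·(0.983−0.752) + 0.634·(0.433−0.260) = +0.194.

+0.19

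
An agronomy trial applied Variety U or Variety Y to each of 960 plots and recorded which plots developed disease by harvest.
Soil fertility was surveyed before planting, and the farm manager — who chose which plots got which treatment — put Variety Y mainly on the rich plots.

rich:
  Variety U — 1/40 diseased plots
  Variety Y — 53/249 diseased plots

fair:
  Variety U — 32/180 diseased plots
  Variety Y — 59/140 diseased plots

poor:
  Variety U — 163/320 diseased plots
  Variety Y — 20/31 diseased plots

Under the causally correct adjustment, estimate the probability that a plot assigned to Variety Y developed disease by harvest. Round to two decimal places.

0.44

The soil fertility-specific comparison favours Variety U throughout, but the pooled figures favour Variety Y. The question is whether to condition on soil fertility.
Since soil fertility is a pre-existing factor (not a product of the variety) and it affects the outcome on its own, it is a confounder. The stratified rates, not the pooled rate, identify the causal effect.
Standardising Variety Y to the population soil fertility mix: 0.301·53/249 + 0.333·59/140 + 0.366·20/31 = 0.440.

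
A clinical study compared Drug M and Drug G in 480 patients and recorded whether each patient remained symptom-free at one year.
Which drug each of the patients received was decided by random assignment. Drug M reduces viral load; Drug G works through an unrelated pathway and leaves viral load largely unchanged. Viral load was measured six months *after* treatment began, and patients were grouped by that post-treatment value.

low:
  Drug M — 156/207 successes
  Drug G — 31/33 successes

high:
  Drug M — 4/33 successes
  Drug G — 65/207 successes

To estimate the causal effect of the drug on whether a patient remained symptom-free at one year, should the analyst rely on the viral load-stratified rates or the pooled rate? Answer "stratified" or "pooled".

pooled

Viral load lies on the pathway drug → viral load → outcome, so adjusting for it blocks the indirect effect. For the total causal effect of drug, use the unadjusted pooled rates.
Pooled: Drug M 66.7% vs Drug G 40.0%; Drug M is higher overall.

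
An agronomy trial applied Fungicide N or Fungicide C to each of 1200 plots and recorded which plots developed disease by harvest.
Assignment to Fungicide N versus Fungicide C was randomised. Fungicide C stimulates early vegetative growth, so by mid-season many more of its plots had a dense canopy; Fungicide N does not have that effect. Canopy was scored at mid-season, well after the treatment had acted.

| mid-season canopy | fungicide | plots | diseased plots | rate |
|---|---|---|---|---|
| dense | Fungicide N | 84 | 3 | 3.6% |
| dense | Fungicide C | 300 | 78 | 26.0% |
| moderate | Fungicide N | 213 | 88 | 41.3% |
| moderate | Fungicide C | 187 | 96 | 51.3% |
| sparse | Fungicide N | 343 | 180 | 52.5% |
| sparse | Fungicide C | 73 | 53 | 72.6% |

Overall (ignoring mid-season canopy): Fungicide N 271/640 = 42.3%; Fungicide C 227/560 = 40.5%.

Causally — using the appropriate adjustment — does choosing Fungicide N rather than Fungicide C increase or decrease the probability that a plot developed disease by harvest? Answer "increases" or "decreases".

increases

Because the fungicide influences mid-season canopy, mid-season canopy is a post-treatment mediator, not a confounder. Stratifying on it would bias the estimate; the causal effect is the crude pooled difference.
Pooled: Fungicide N 42.3% vs Fungicide C 40.5%; Fungicide C is lower overall.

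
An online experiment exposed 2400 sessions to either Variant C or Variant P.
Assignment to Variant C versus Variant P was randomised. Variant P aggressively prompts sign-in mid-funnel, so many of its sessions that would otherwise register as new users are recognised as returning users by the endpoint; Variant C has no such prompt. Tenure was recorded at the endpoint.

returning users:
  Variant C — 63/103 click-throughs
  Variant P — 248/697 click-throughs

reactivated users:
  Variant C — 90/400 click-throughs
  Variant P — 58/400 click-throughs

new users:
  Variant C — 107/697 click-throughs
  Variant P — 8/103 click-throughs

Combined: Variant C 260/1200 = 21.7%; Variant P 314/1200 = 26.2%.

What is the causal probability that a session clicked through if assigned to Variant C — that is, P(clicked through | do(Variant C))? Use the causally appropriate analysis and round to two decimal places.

User tenure lies on the pathway variant → user tenure → outcome, so adjusting for it blocks the indirect effect. For the total causal effect of variant, use the unadjusted pooled rates.
So P(outcome | do(Variant C)) is just the pooled rate for Variant C: 260/1200 = 0.217.

0.22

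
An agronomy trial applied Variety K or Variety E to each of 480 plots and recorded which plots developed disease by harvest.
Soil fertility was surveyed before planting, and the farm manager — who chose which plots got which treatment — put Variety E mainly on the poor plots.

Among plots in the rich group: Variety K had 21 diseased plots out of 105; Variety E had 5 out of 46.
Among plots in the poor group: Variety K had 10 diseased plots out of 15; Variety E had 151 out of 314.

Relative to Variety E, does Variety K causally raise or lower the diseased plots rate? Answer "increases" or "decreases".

increases

The soil fertility-specific comparison favours Variety E throughout, but the pooled figures favour Variety K. The question is whether to condition on soil fertility.
Since soil fertility is a pre-existing factor (not a product of the variety) and it affects the outcome on its own, it is a confounder. The stratified rates, not the pooled rate, identify the causal effect.
Within each level — rich: 20.0% vs 10.9%; poor: 66.7% vs 48.1% — Variety E is lower every time.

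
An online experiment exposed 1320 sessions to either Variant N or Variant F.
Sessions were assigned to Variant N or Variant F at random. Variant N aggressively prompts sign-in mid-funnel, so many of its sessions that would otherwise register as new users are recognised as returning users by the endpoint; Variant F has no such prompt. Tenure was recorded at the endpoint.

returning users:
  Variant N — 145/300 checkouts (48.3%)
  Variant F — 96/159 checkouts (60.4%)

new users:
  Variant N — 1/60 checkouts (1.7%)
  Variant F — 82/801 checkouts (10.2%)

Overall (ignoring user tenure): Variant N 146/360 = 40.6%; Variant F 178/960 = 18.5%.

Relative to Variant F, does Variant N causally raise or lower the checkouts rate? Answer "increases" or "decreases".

increases

The distribution of user tenure is itself part of what the variant does — it is an intermediate outcome. Holding it fixed would remove that part of the effect; the total effect is the pooled difference.
Pooled: Variant N 40.6% vs Variant F 18.5%; Variant N is higher overall.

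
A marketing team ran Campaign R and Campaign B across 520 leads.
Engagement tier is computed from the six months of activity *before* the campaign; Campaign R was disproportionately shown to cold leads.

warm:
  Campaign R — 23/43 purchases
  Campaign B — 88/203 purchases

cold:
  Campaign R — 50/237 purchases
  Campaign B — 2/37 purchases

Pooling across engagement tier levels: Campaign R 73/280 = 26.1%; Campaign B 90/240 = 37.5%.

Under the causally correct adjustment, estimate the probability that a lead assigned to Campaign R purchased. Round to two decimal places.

0.36

The imbalance in engagement tier arose from how leads were allocated, not from anything the campaign did; and engagement tier independently affects the outcome. The pooled gap is confounded — condition on engagement tier.
Standardising Campaign R to the population engagement tier mix: 0.473·23/43 + 0.527·50/237 = 0.364.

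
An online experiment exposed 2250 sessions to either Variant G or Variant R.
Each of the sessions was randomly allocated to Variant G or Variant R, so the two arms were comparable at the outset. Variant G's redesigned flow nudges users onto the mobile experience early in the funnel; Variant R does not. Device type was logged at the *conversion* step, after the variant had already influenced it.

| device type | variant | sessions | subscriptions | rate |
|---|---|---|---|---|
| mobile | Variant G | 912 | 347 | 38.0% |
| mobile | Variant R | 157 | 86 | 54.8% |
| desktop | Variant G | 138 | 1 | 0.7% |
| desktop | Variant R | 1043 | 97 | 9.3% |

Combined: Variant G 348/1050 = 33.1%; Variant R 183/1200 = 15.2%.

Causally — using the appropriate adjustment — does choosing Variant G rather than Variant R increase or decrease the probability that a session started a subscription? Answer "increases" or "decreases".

Device type is recorded after the variant and is itself shifted by it — it sits on the causal path from variant to outcome. Conditioning on a mediator would strip out part of the effect we want; the pooled comparison gives the total causal effect.
Pooled: Variant G 33.1% vs Variant R 15.2%; Variant G is higher overall.

increases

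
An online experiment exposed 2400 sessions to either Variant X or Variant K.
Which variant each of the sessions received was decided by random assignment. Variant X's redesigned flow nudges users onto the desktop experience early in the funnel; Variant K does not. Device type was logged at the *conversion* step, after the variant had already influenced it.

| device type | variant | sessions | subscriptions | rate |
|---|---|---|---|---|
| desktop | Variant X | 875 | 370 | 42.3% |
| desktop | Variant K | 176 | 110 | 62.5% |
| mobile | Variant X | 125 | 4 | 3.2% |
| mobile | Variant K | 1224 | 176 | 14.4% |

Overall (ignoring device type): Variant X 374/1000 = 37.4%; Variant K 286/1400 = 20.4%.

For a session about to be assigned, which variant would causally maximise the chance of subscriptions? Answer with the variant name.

Variant X

Because the variant influences device type, device type is a post-treatment mediator, not a confounder. Stratifying on it would bias the estimate; the causal effect is the crude pooled difference.
Pooled: Variant X 37.4% vs Variant K 20.4%; Variant X is higher overall.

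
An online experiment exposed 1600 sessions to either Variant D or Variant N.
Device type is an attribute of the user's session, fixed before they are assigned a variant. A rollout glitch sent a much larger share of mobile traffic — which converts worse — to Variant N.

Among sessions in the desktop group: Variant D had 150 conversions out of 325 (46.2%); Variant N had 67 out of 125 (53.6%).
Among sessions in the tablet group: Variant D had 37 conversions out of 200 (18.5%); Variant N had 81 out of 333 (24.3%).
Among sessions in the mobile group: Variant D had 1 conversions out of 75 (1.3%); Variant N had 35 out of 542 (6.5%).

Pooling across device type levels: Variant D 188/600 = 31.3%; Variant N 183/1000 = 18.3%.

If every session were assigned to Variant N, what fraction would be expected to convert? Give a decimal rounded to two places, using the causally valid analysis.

0.26

Within every device type level Variant N has the higher rate, yet pooled Variant D does — Simpson's reversal.
Device type is set before the variant has any effect — it is not caused by the variant — and it independently drives the outcome. That makes it a confounder, so the causal comparison is within device type levels.
Standardising Variant N to the population device type mix: 0.281·67/125 + 0.333·81/333 + 0.386·35/542 = 0.257.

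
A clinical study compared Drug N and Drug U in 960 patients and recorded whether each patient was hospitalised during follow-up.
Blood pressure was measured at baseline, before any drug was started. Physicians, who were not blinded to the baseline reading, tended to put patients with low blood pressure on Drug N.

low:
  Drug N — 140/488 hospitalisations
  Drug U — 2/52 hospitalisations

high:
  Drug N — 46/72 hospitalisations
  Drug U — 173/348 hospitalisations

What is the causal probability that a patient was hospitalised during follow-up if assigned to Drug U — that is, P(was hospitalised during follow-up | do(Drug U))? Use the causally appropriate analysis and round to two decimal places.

Since blood pressure is a pre-existing factor (not a product of the drug) and it affects the outcome on its own, it is a confounder. The stratified rates, not the pooled rate, identify the causal effect.
Standardising Drug U to the population blood pressure mix: 0.562·2/52 + 0.438·173/348 = 0.239.

0.24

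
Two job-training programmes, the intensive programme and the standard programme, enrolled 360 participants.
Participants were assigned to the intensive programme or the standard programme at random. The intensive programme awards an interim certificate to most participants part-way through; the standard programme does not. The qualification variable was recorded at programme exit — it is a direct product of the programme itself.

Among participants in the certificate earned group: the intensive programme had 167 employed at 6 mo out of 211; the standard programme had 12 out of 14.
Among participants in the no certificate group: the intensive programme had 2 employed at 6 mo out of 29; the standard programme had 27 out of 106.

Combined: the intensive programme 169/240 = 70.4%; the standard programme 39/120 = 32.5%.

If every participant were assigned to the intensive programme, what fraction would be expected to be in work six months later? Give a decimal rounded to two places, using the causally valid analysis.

Qualification attained during the programme is recorded after the programme and is itself shifted by it — it sits on the causal path from programme to outcome. Conditioning on a mediator would strip out part of the effect we want; the pooled comparison gives the total causal effect.
So P(outcome | do(the intensive programme)) is just the pooled rate for the intensive programme: 169/240 = 0.704.

0.70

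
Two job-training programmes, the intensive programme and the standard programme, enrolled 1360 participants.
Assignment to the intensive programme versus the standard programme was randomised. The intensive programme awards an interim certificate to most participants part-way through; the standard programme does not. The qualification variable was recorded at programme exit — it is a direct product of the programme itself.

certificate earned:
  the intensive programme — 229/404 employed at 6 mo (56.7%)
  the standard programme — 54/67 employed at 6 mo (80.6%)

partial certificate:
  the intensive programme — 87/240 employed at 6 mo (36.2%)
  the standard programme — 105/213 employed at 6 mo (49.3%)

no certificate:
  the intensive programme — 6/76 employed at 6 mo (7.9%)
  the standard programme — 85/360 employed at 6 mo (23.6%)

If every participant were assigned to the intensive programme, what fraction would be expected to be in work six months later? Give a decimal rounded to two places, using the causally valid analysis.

The qualification attained during the programme-specific comparison favours the standard programme throughout, but the pooled figures favour the intensive programme. The question is whether to condition on qualification attained during the programme.
Qualification attained during the programme is recorded after the programme and is itself shifted by it — it sits on the causal path from programme to outcome. Conditioning on a mediator would strip out part of the effect we want; the pooled comparison gives the total causal effect.
So P(outcome | do(the intensive programme)) is just the pooled rate for the intensive programme: 322/720 = 0.447.

0.45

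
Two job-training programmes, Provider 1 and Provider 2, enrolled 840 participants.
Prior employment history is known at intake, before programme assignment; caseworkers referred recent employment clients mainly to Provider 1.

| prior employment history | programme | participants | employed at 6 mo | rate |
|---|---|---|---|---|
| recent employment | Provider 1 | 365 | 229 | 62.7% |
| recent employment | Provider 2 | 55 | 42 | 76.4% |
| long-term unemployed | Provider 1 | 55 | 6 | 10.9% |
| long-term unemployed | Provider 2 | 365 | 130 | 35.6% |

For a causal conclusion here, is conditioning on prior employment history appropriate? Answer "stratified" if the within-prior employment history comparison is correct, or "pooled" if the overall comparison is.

stratified

The stratified and pooled comparisons disagree (Provider 2 wins within each prior employment history; Provider 1 wins overall), so the answer turns on the causal role of prior employment history.
Here prior employment history is a common cause — it drives both which programme a case falls under and the outcome. The crude comparison mixes populations; the stratum-specific rates are the causally relevant ones.
Within each level — recent employment: 62.7% vs 76.4%; long-term unemployed: 10.9% vs 35.6% — Provider 2 is higher every time.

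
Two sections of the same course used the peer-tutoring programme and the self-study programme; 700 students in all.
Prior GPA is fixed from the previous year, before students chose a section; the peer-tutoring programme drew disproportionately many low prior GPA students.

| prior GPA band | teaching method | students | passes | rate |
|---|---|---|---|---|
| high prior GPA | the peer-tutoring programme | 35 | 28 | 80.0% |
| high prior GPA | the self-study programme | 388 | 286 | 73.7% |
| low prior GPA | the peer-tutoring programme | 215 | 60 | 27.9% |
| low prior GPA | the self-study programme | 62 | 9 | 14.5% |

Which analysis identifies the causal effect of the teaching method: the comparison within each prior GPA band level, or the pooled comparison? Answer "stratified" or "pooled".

stratified

Prior GPA band is set before the teaching method has any effect — it is not caused by the teaching method — and it independently drives the outcome. That makes it a confounder, so the causal comparison is within prior GPA band levels.
Within each level — high prior GPA: 80.0% vs 73.7%; low prior GPA: 27.9% vs 14.5% — the peer-tutoring programme is higher every time.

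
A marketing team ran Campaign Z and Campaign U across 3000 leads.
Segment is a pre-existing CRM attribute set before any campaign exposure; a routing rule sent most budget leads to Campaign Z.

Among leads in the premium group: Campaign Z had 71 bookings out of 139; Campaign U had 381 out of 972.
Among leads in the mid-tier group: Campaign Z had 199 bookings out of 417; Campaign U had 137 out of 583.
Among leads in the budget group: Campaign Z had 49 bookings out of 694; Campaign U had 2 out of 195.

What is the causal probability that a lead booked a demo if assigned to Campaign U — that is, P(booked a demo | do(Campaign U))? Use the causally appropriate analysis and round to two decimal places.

Customer segment satisfies the back-door criterion: it is not a descendant of the campaign, and it blocks the spurious path from campaign to outcome. Adjusting for it (i.e., using the within-customer segment rates) gives the causal effect.
Standardising Campaign U to the population customer segment mix: 0.370·381/972 + 0.333·137/583 + 0.296·2/195 = 0.227.

0.23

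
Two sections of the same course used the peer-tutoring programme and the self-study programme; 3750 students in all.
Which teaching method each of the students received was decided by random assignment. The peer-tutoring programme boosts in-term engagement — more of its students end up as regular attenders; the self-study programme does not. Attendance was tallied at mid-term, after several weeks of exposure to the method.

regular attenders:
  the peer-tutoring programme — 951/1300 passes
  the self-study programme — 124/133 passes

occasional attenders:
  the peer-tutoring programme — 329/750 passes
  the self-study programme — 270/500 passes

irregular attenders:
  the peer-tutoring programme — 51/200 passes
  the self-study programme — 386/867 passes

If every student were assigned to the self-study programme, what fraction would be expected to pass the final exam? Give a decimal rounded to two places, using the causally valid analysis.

Mid-term attendance lies on the pathway teaching method → mid-term attendance → outcome, so adjusting for it blocks the indirect effect. For the total causal effect of teaching method, use the unadjusted pooled rates.
So P(outcome | do(the self-study programme)) is just the pooled rate for the self-study programme: 780/1500 = 0.520.

0.52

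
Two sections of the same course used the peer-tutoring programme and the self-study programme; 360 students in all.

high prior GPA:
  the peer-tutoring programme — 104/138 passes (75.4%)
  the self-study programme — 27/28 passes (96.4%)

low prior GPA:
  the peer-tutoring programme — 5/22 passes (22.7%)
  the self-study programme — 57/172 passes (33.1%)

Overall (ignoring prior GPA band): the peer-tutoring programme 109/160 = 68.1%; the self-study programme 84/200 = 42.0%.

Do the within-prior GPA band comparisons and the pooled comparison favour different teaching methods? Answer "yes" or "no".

Within each prior GPA band level (high prior GPA 75.4% vs 96.4%; low prior GPA 22.7% vs 33.1%), the self-study programme has the higher rate every time. Pooled: 68.1% vs 42.0% — the peer-tutoring programme has the higher rate overall. The two comparisons disagree.

yes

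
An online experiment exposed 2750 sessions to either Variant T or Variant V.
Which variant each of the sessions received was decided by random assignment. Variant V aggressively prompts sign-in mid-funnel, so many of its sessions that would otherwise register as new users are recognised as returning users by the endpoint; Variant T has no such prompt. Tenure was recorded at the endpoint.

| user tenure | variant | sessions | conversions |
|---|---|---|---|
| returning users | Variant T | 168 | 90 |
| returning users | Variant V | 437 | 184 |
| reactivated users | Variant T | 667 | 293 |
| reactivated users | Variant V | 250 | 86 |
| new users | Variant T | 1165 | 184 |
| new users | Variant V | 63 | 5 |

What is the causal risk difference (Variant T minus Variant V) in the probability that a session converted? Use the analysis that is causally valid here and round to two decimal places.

-0.08

The user tenure-specific comparison favours Variant T throughout, but the pooled figures favour Variant V. The question is whether to condition on user tenure.
Because the variant influences user tenure, user tenure is a post-treatment mediator, not a confounder. Stratifying on it would bias the estimate; the causal effect is the crude pooled difference.
The causal difference is the pooled difference: 0.283 − 0.367 = -0.083.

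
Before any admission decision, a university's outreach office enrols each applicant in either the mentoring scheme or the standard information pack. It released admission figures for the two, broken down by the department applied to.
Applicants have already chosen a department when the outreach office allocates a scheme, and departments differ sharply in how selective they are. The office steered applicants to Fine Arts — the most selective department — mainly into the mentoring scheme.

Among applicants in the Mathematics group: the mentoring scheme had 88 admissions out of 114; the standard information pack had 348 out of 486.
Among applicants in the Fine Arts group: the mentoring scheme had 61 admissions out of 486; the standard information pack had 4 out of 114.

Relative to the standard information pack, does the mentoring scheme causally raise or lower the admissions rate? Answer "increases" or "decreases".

increases

The department-specific comparison favours the mentoring scheme throughout, but the pooled figures favour the standard information pack. The question is whether to condition on department.
Nothing the outreach scheme does changes department; the imbalance is an allocation artefact. With department also predicting the outcome, the pooled figure is confounded, and the within-stratum comparison is the causal one.
Within each level — Mathematics: 77.2% vs 71.6%; Fine Arts: 12.6% vs 3.5% — the mentoring scheme is higher every time.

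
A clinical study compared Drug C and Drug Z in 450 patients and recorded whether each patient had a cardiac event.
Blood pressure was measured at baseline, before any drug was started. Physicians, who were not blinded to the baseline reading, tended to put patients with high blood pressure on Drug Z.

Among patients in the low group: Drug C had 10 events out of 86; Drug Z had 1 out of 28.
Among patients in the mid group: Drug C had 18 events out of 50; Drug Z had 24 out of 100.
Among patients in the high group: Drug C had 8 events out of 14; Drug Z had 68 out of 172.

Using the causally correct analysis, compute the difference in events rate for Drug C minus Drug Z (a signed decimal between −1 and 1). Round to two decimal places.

Within every blood pressure level Drug Z has the lower rate, yet pooled Drug C does — Simpson's reversal.
Blood pressure is set before the drug has any effect — it is not caused by the drug — and it independently drives the outcome. That makes it a confounder, so the causal comparison is within blood pressure levels.
Adjusting over the population distribution of blood pressure: 0.253·(0.116−0.036) + 0.333·(0.360−0.240) + 0.413·(0.571−0.395) = +0.133.

+0.13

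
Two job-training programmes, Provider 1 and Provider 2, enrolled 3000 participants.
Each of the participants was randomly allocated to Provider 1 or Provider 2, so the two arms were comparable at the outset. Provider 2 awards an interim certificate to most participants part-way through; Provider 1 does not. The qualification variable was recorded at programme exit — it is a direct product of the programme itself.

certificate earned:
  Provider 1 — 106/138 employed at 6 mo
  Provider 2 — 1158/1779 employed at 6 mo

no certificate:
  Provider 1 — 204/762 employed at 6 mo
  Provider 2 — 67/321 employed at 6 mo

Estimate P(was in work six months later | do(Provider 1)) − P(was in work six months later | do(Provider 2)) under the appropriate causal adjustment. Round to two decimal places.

-0.24

Provider 1 is higher inside every qualification attained during the programme stratum but Provider 2 is higher in aggregate. Whether to stratify depends on how qualification attained during the programme relates to the programme.
Qualification attained during the programme lies on the pathway programme → qualification attained during the programme → outcome, so adjusting for it blocks the indirect effect. For the total causal effect of programme, use the unadjusted pooled rates.
The causal difference is the pooled difference: 0.344 − 0.583 = -0.239.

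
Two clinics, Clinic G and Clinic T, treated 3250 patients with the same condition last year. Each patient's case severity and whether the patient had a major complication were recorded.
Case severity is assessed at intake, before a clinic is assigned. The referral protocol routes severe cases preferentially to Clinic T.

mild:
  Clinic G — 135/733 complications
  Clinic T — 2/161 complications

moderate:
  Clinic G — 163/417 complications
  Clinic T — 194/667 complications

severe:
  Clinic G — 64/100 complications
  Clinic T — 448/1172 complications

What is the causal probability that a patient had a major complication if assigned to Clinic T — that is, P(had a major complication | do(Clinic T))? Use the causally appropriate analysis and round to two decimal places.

The stratified and pooled comparisons disagree (Clinic T wins within each case severity; Clinic G wins overall), so the answer turns on the causal role of case severity.
Case severity satisfies the back-door criterion: it is not a descendant of the clinic, and it blocks the spurious path from clinic to outcome. Adjusting for it (i.e., using the within-case severity rates) gives the causal effect.
Standardising Clinic T to the population case severity mix: 0.275·2/161 + 0.334·194/667 + 0.391·448/1172 = 0.250.

0.25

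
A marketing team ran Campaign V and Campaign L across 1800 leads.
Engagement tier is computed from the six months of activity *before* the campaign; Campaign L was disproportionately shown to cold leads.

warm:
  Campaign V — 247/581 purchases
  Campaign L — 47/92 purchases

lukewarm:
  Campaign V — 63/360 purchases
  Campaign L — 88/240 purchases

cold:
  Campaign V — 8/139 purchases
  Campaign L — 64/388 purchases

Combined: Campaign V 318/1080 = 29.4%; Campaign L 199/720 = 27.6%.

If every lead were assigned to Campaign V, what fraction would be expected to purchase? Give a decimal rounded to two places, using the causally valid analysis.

Within every engagement tier level Campaign L has the higher rate, yet pooled Campaign V does — Simpson's reversal.
Engagement tier differs across campaigns for reasons unrelated to any effect of the campaign itself, and it separately predicts the outcome — a classic confounder. We must compare within engagement tier levels.
Standardising Campaign V to the population engagement tier mix: 0.374·247/581 + 0.333·63/360 + 0.293·8/139 = 0.234.

0.23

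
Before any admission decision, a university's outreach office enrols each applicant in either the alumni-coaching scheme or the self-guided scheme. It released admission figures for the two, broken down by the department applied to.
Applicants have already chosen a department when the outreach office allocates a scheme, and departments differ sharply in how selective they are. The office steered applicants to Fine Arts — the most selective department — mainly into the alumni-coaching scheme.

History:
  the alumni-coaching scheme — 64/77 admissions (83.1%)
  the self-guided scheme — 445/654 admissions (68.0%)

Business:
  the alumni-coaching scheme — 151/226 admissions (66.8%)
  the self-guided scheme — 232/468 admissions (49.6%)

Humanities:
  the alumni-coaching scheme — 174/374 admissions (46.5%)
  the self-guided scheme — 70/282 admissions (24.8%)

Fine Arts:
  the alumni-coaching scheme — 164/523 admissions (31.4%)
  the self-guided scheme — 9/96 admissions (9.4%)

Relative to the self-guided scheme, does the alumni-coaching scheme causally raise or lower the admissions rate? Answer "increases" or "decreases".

increases

The stratified and pooled comparisons disagree (the alumni-coaching scheme wins within each department; the self-guided scheme wins overall), so the answer turns on the causal role of department.
Nothing the outreach scheme does changes department; the imbalance is an allocation artefact. With department also predicting the outcome, the pooled figure is confounded, and the within-stratum comparison is the causal one.
Within each level — History: 83.1% vs 68.0%; Business: 66.8% vs 49.6%; Humanities: 46.5% vs 24.8%; Fine Arts: 31.4% vs 9.4% — the alumni-coaching scheme is higher every time.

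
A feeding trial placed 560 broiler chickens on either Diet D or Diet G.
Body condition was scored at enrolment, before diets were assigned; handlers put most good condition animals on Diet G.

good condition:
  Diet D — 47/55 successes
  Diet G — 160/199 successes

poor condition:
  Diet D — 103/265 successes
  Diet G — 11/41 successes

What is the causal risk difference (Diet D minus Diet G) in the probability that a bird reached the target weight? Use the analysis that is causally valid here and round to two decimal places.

The starting body condition-specific comparison favours Diet D throughout, but the pooled figures favour Diet G. The question is whether to condition on starting body condition.
Since starting body condition is a pre-existing factor (not a product of the diet) and it affects the outcome on its own, it is a confounder. The stratified rates, not the pooled rate, identify the causal effect.
Adjusting over the population distribution of starting body condition: 0.454·(0.855−0.804) + 0.546·(0.389−0.268) = +0.089.

+0.09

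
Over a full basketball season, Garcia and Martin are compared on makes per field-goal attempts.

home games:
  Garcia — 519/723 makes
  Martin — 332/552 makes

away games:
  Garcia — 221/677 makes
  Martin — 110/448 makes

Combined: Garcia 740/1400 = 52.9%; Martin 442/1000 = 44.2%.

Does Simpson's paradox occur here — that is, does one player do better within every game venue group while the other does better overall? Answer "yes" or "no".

no

Within each game venue level (home games 71.8% vs 60.1%; away games 32.6% vs 24.6%), Garcia has the higher rate every time. Pooled: 52.9% vs 44.2% — Garcia has the higher rate overall. They agree.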